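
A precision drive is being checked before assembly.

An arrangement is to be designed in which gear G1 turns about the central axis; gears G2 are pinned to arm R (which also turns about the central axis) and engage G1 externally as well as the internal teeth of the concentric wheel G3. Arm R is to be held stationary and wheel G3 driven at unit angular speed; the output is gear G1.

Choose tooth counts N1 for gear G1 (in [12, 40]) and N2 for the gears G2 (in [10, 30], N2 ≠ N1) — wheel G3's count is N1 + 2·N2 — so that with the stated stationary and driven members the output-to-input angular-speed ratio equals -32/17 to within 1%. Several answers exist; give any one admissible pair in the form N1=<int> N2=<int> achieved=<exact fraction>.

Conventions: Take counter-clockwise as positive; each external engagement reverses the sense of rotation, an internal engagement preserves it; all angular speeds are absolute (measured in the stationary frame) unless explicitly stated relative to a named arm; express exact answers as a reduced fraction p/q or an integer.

N1=34 N2=15 achieved=-32/17

design class (target -32/17): planetary set
Willis with ω_arm = 0: ω_sun/ω_ring = −N3/N1; set equal to -32/17  ⇒  N3/N1 = −(-32/17) = 32/17
N3 = N1 + 2·N2  ⇒  N2/N1 = (N3/N1 − 1)/2 = (32/17 − 1)/2 = 15/34
smallest multiple with N1 ≥ 12 and N2 ≥ 10: k = 1  ⇒  N1 = 1·34 = 34, N2 = 1·15 = 15 (N1 ≤ 40, N2 ≤ 30, N2 ≠ N1 ✓), N3 = 34 + 2·15 = 64
check: −N3/N1 with N1 = 34, N3 = 64 gives -32/17; |achieved − target| = 0 ≤ 8/425 ✓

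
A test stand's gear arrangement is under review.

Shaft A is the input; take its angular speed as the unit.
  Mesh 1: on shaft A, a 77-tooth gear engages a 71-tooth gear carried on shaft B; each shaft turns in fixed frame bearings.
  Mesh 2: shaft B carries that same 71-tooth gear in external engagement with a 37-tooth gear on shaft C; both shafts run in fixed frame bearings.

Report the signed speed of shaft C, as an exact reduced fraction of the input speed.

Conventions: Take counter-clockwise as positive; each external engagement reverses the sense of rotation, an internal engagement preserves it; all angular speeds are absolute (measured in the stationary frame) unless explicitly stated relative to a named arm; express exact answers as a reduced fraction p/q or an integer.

77/37

2-mesh fixed-axis compound train (all bearings frame-fixed)
mesh 1 [77T→71T]: |ω|/ω_in = 1×77/71 = 77/71, sense flips to −
mesh 2 [71T→37T]: |ω|/ω_in = (77/71)×71/37 = 77/37, sense flips to +
signed output speed (× input speed) = 77/37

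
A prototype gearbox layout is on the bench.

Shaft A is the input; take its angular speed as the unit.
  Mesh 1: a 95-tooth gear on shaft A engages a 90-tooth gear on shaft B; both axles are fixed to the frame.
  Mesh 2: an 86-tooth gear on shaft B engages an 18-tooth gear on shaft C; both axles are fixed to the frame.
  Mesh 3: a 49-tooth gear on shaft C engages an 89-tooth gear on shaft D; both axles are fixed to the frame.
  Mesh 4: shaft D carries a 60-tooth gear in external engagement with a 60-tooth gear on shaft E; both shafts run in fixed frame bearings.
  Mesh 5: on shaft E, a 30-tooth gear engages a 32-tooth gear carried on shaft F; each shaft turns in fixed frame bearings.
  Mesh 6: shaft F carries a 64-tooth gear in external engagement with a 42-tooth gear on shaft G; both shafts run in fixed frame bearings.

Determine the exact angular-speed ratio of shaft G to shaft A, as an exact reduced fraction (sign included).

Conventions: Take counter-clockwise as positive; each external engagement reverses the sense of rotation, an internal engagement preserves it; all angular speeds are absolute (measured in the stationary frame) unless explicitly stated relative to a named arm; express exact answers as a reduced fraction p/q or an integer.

28595/7209

class = fixed-axis compound train [6 meshes; 6 ratios multiply, 6 sense flips]
mesh 1 [95T→90T]: running ratio 19/18, sense −
mesh 2 [86T→18T]: running ratio 817/162, sense +
mesh 3 [49T→89T]: running ratio 40033/14418, sense −
mesh 4 [60T→60T]: running ratio 40033/14418, sense +
mesh 5 [30T→32T]: running ratio 200165/76896, sense −
mesh 6 [64T→42T]: running ratio 28595/7209, sense +
ω_out/ω_in = 28595/7209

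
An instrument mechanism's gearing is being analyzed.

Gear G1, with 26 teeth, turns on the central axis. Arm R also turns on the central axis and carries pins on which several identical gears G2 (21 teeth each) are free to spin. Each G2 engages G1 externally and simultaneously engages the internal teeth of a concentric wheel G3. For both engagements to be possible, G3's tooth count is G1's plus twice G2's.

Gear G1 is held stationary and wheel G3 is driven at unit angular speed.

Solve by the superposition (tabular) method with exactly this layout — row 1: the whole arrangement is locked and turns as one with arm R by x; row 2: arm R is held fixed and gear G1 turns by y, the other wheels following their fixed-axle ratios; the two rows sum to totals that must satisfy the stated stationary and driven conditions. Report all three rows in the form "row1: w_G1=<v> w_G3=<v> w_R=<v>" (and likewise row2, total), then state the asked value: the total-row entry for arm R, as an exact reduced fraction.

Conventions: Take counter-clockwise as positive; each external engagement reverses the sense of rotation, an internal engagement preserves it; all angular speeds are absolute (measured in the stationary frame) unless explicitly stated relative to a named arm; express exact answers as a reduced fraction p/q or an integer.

row1: w_G1=34/47 w_G3=34/47 w_R=34/47
row2: w_G1=-34/47 w_G3=13/47 w_R=0
total: w_G1=0 w_G3=1 w_R=34/47
asked value: 34/47

planetary set (26T centre, 21T on arm, 68T internal) — Willis relation
row 1 — lock + rotate with arm: ω_sun = ω_ring = ω_arm = x
row 2 — arm fixed, fixed-axis ratios: sun y, ring −(26/68)·y, arm 0
boundary: total ω_sun = x + y = 0 and total ω_ring = x − (26/68)·y = 1  ⇒  y = -34/47, x = 34/47
row 2 ring = −(26/68)·(-34/47) = 13/47
totals (row 1 + row 2): sun 34/47 + (-34/47) = 0, ring 34/47 + 13/47 = 1, arm 34/47 + 0 = 34/47
asked cell (total, arm) = 34/47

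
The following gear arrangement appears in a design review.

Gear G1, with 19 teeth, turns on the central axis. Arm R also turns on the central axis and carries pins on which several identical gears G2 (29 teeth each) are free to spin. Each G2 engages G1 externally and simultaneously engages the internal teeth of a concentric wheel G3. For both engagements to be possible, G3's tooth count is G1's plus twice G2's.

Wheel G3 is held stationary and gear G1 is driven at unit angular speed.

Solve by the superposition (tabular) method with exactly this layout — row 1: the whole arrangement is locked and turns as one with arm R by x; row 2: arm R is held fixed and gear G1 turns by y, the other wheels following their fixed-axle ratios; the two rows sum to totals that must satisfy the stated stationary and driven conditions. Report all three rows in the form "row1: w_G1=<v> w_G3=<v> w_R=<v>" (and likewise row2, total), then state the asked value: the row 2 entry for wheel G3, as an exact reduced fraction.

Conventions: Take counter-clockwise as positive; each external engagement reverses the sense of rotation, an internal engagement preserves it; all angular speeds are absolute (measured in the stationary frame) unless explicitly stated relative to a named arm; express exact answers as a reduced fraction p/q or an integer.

topology: planetary set — G1 19T / G2 29T / G3 77T, arm = carrier (Willis)
row 1: whole set turns with the arm by x
row 2: sun turns y, ring = −(19/77)·y, arm 0
boundary: total ω_ring = x − (19/77)·y = 0 and total ω_sun = x + y = 1  ⇒  y = 77/96, x = 19/96
row 2 ring = −(19/77)·77/96 = -19/96
totals (row 1 + row 2): sun 19/96 + 77/96 = 1, ring 19/96 + (-19/96) = 0, arm 19/96 + 0 = 19/96
asked cell (row2, ring) = -19/96

row1: w_G1=19/96 w_G3=19/96 w_R=19/96
row2: w_G1=77/96 w_G3=-19/96 w_R=0
total: w_G1=1 w_G3=0 w_R=19/96
asked value: -19/96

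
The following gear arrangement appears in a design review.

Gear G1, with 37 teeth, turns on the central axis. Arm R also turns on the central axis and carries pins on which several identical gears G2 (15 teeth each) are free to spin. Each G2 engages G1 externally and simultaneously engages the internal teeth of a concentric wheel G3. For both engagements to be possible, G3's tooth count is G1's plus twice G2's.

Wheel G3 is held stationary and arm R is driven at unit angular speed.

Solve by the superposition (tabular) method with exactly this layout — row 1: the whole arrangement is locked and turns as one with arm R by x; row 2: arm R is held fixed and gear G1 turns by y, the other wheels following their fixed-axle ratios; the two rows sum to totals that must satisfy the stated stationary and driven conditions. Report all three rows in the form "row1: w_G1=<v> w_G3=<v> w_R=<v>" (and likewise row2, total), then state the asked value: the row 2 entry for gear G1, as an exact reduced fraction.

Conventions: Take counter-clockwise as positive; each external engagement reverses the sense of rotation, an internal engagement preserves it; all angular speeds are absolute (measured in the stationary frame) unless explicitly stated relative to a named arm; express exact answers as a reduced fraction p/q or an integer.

row1: w_G1=1 w_G3=1 w_R=1
row2: w_G1=67/37 w_G3=-1 w_R=0
total: w_G1=104/37 w_G3=0 w_R=1
asked value: 67/37

recognized (axles ride arm R): planetary set, 37/15/67 teeth
superposition row 1 [locked train]: every member turns x
row 2 — arm fixed, fixed-axis ratios: sun y, ring −(37/67)·y, arm 0
boundary: total ω_ring = x − (37/67)·y = 0 and total ω_arm = x = 1  ⇒  y = 67/37, x = 1
row 2 ring = −(37/67)·67/37 = -1
totals (row 1 + row 2): sun 1 + 67/37 = 104/37, ring 1 + (-1) = 0, arm 1 + 0 = 1
asked cell (row2, sun) = 67/37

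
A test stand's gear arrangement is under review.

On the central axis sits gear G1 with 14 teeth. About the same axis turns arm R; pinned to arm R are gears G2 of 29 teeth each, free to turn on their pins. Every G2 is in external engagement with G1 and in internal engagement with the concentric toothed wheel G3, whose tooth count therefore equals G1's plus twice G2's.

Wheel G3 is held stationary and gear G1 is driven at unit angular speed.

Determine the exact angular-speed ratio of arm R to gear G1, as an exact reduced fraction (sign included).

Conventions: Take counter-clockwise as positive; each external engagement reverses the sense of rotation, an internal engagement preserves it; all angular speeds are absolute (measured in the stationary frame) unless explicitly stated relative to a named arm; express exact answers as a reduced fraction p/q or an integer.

recognized (axles ride arm R): planetary set, 14/29/72 teeth
ring teeth: 14 + 2·29 = 72
14(ω_sun−ω_arm) = −72(ω_ring−ω_arm),  ω_ring = 0, ω_sun = 1
14(1−ω_arm) = −72(0−ω_arm)  ⇒  86·ω_arm = 14  ⇒  ω_arm = 7/43
ω_out/ω_in = 7/43

7/43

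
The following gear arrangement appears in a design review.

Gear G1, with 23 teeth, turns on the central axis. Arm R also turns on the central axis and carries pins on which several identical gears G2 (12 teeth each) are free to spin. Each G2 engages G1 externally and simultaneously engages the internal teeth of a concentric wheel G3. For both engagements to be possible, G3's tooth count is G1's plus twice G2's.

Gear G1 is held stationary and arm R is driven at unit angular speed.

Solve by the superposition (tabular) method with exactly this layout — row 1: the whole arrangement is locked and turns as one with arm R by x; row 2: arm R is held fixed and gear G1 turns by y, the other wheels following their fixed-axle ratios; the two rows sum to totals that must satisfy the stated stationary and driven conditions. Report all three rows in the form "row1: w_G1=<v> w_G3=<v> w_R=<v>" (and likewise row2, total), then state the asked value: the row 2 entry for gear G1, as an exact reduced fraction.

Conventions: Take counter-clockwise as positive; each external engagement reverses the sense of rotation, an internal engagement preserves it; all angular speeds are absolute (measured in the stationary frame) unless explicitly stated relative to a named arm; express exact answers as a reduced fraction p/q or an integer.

planetary set (23T centre, 12T on arm, 47T internal) — Willis relation
superposition row 1 [locked train]: every member turns x
row 2 (arm held, sun turns y): ω_ring = −(23/47)·y, ω_arm = 0
boundary: total ω_sun = x + y = 0 and total ω_arm = x = 1  ⇒  y = -1, x = 1
row 2 ring = −(23/47)·(-1) = 23/47
totals (row 1 + row 2): sun 1 + (-1) = 0, ring 1 + 23/47 = 70/47, arm 1 + 0 = 1
asked cell (row2, sun) = -1

row1: w_G1=1 w_G3=1 w_R=1
row2: w_G1=-1 w_G3=23/47 w_R=0
total: w_G1=0 w_G3=70/47 w_R=1
asked value: -1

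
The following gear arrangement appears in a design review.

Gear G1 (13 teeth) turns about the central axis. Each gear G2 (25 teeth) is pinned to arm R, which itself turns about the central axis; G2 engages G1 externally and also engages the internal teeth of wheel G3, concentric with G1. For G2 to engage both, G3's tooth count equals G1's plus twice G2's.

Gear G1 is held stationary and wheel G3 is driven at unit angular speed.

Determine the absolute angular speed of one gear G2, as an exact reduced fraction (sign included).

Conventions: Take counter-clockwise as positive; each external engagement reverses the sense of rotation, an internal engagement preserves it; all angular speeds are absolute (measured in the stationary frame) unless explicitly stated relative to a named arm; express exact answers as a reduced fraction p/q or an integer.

63/50

planetary set (13T centre, 25T on arm, 63T internal) — Willis relation
ring teeth: 13 + 2·25 = 63
13(ω_sun−ω_arm) = −63(ω_ring−ω_arm),  ω_sun = 0, ω_ring = 1
13(0−ω_arm) = −63(1−ω_arm)  ⇒  76·ω_arm = 63  ⇒  ω_arm = 63/76
sun–planet mesh: 13·(0−63/76) = −25·(ω_p−ω_arm)  ⇒  ω_p−ω_arm = 819/1900
ω_p = 63/76 + 819/1900 = 63/50
exact speed ratio = 63/50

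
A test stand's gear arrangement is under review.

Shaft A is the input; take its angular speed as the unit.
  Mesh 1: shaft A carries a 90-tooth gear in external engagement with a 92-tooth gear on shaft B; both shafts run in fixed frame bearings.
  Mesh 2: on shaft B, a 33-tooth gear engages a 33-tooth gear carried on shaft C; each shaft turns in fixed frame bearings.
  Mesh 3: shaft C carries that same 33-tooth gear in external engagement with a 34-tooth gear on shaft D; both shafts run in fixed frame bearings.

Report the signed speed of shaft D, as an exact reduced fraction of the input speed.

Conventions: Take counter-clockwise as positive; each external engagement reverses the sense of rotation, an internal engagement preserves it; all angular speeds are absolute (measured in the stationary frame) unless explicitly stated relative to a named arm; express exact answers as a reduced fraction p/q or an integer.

-1485/1564

3-mesh fixed-axis compound train (all bearings frame-fixed)
mesh 1 [90T→92T]: |ω|/ω_in = 1×90/92 = 45/46, sense flips to −
mesh 2 [33T→33T]: |ω|/ω_in = (45/46)×33/33 = 45/46, sense flips to +
mesh 3 [33T→34T]: |ω|/ω_in = (45/46)×33/34 = 1485/1564, sense flips to −
signed output speed (× input speed) = -1485/1564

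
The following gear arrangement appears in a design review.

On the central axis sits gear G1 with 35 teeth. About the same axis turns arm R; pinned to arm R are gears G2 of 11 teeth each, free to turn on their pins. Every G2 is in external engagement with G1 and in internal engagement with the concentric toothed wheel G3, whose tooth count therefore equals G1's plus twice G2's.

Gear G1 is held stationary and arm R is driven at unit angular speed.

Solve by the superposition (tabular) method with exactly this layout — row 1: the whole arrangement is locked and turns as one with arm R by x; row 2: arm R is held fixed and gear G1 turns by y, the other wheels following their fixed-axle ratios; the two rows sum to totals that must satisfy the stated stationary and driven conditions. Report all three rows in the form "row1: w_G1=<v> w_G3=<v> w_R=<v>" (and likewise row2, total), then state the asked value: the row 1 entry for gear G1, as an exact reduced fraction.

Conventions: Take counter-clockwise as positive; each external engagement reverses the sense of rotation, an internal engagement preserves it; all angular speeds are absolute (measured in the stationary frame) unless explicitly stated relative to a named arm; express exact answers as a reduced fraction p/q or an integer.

class = planetary set [G3 = 35+2·11 = 57; Willis about the carrier]
row 1: whole set turns with the arm by x
row 2: sun turns y, ring = −(35/57)·y, arm 0
boundary: total ω_sun = x + y = 0 and total ω_arm = x = 1  ⇒  y = -1, x = 1
row 2 ring = −(35/57)·(-1) = 35/57
totals (row 1 + row 2): sun 1 + (-1) = 0, ring 1 + 35/57 = 92/57, arm 1 + 0 = 1
asked cell (row1, sun) = 1

row1: w_G1=1 w_G3=1 w_R=1
row2: w_G1=-1 w_G3=35/57 w_R=0
total: w_G1=0 w_G3=92/57 w_R=1
asked value: 1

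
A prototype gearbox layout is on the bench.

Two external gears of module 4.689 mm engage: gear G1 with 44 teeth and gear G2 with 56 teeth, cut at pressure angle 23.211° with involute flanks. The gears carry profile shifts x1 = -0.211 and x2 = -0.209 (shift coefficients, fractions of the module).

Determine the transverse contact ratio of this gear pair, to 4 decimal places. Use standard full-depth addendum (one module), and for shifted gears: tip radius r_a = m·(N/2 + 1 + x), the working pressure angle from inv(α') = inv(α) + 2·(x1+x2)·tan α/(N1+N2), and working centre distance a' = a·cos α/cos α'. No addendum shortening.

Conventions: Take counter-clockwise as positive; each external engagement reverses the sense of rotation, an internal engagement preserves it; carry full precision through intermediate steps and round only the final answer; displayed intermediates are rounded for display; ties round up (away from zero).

class = single-mesh tooth geometry [involute pair 44T × 56T, m = 4.689]
base radii: r_b1 = 94.808360, r_b2 = 120.665185
tip radii: r_a1 = 106.857621, r_a2 = 135.000999
inv(α') = inv(23.211°) + 2·(-0.211-0.209)·tan α/(44+56) = 0.02011729  ⇒  α' = 22.02226°
a' = a·cos α / cos α' = 234.4500·cos 23.211°/cos 22.02226° = 232.432213
action lengths: √(r_a1²−r_b1²) = 49.294281, √(r_a2²−r_b2²) = 60.540754
base pitch p_b = π·m·cos α = 13.538602
CR = (49.294281 + 60.540754 − 232.432213·sin 22.02226°)/13.538602 = 1.675258
contact ratio ≈ 1.6753

1.6753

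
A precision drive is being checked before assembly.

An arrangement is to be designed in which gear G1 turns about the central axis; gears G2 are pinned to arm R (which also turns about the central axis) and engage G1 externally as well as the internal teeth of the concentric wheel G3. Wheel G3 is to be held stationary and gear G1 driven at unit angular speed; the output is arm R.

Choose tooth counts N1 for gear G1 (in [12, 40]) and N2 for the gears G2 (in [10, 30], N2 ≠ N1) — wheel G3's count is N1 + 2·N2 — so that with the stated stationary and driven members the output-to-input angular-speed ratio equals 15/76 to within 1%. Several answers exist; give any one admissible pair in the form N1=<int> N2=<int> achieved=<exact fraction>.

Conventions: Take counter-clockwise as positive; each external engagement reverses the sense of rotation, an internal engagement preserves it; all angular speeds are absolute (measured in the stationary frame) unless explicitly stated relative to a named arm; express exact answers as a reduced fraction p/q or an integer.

N1=15 N2=23 achieved=15/76

topology: planetary set — design target 15/76, arm = carrier (Willis)
Willis with ω_ring = 0: ω_arm/ω_sun = N1/(N1+N3); set equal to 15/76  ⇒  N3/N1 = 1/(15/76) − 1 = 61/15
N3 = N1 + 2·N2  ⇒  N2/N1 = (N3/N1 − 1)/2 = (61/15 − 1)/2 = 23/15
smallest multiple with N1 ≥ 12 and N2 ≥ 10: k = 1  ⇒  N1 = 1·15 = 15, N2 = 1·23 = 23 (N1 ≤ 40, N2 ≤ 30, N2 ≠ N1 ✓), N3 = 15 + 2·23 = 61
check: N1/(N1+N3) with N1 = 15, N3 = 61 gives 15/76; |achieved − target| = 0 ≤ 3/1520 ✓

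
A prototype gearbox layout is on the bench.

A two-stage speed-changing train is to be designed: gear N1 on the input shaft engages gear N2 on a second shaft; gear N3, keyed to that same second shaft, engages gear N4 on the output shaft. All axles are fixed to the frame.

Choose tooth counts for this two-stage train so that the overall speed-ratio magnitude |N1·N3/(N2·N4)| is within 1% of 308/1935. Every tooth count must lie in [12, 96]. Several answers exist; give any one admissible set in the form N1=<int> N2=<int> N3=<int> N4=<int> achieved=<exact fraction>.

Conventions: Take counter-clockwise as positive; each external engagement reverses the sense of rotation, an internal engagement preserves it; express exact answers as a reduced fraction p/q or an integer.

N1=14 N2=43 N3=22 N4=45 achieved=308/1935

design class (target 308/1935): fixed-axis compound train
target = 308/1935 in lowest terms: an exact hit needs N1·N3 = k·308 and N2·N4 = k·1935 for one integer k, every count in [12, 96]; additionally prefer no 1:1 stage (N1 ≠ N2, N3 ≠ N4)
k = 1: N1·N3 = 308 = 14·22, N2·N4 = 1935 = 43·45
achieved = 14·22/(43·45) = 308/1935; |achieved − target| = 0 ≤ 77/48375 ✓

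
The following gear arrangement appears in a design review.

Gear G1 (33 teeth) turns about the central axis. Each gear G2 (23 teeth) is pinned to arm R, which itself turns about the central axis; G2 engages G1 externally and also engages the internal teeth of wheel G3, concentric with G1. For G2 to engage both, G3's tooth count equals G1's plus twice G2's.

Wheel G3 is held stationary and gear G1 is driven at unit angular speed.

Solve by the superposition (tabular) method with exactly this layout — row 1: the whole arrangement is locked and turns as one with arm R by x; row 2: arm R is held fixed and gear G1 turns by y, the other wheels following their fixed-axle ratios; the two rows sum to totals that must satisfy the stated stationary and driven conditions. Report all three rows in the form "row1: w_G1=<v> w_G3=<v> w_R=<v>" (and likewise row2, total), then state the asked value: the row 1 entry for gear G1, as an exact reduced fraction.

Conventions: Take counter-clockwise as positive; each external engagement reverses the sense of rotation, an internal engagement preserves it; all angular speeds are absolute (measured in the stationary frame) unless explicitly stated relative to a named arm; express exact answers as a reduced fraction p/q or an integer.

row1: w_G1=33/112 w_G3=33/112 w_R=33/112
row2: w_G1=79/112 w_G3=-33/112 w_R=0
total: w_G1=1 w_G3=0 w_R=33/112
asked value: 33/112

topology: planetary set — G1 33T / G2 23T / G3 79T, arm = carrier (Willis)
row 1: whole set turns with the arm by x
row 2 — arm fixed, fixed-axis ratios: sun y, ring −(33/79)·y, arm 0
boundary: total ω_ring = x − (33/79)·y = 0 and total ω_sun = x + y = 1  ⇒  y = 79/112, x = 33/112
row 2 ring = −(33/79)·79/112 = -33/112
totals (row 1 + row 2): sun 33/112 + 79/112 = 1, ring 33/112 + (-33/112) = 0, arm 33/112 + 0 = 33/112
asked cell (row1, sun) = 33/112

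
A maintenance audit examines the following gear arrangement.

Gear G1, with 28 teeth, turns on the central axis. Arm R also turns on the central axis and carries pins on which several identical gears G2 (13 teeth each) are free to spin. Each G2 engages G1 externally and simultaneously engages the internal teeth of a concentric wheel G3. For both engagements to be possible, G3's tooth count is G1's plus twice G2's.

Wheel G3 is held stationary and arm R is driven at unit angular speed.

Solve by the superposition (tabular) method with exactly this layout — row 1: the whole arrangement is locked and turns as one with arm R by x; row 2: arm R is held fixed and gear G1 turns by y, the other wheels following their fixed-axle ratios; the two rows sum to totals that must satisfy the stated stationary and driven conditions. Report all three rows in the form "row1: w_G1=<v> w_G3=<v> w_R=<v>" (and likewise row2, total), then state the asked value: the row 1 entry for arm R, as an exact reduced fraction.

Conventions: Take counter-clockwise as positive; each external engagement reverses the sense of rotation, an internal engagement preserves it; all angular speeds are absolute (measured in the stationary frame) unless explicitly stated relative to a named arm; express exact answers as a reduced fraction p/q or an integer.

recognized (axles ride arm R): planetary set, 28/13/54 teeth
row 1 (train locked, turned with arm): all members turn x
row 2: sun turns y, ring = −(28/54)·y, arm 0
boundary: total ω_ring = x − (28/54)·y = 0 and total ω_arm = x = 1  ⇒  y = 27/14, x = 1
row 2 ring = −(28/54)·27/14 = -1
totals (row 1 + row 2): sun 1 + 27/14 = 41/14, ring 1 + (-1) = 0, arm 1 + 0 = 1
asked cell (row1, arm) = 1

row1: w_G1=1 w_G3=1 w_R=1
row2: w_G1=27/14 w_G3=-1 w_R=0
total: w_G1=41/14 w_G3=0 w_R=1
asked value: 1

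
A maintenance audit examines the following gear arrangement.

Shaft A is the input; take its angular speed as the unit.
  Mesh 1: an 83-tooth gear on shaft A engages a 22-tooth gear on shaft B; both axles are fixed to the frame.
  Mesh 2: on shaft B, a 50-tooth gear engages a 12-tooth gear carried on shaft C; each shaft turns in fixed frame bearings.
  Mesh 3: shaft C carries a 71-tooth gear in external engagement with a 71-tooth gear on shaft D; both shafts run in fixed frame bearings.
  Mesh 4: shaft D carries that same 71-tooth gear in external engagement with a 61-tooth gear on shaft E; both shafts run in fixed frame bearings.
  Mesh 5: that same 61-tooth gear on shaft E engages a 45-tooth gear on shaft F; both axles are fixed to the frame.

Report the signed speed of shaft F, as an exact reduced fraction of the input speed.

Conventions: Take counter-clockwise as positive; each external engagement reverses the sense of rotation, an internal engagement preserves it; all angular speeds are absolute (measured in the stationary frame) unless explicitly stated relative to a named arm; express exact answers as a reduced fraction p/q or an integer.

5-mesh fixed-axis compound train (all bearings frame-fixed)
mesh 1 [83T→22T]: |ω|/ω_in = 1×83/22 = 83/22, sense flips to −
mesh 2 [50T→12T]: |ω|/ω_in = (83/22)×50/12 = 2075/132, sense flips to +
mesh 3 [71T→71T]: |ω|/ω_in = (2075/132)×71/71 = 2075/132, sense flips to −
mesh 4 [71T→61T]: |ω|/ω_in = (2075/132)×71/61 = 147325/8052, sense flips to +
mesh 5 [61T→45T]: |ω|/ω_in = (147325/8052)×61/45 = 29465/1188, sense flips to −
signed output speed (× input speed) = -29465/1188

-29465/1188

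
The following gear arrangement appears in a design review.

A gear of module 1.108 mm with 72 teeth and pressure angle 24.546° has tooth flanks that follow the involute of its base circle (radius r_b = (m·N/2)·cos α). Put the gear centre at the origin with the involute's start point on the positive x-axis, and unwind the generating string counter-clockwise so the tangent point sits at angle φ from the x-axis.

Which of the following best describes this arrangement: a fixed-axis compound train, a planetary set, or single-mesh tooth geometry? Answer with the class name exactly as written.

recognized (one wheel, involute flank): single-mesh tooth geometry, m = 1.108, N = 72
classification: single-mesh tooth geometry

single-mesh tooth geometry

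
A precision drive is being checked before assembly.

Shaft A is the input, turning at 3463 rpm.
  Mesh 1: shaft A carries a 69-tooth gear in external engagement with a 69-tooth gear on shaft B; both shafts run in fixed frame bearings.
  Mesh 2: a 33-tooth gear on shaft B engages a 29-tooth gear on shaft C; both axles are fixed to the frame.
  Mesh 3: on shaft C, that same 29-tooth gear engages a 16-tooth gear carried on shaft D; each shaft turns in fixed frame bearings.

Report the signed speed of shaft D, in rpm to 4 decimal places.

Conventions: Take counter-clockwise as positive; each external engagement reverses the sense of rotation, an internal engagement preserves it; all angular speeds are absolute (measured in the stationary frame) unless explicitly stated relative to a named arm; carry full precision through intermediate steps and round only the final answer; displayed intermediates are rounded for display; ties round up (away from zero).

-7142.4375 rpm

class = fixed-axis compound train [3 meshes; 3 ratios multiply, 3 sense flips]
mesh 1 [69T→69T]: ω = 3463.0000×69/69 = 3463.0000 rpm, sense flips to −
mesh 2 [33T→29T]: ω = 3463.0000×33/29 = 3940.6552 rpm, sense flips to +
mesh 3 [29T→16T]: ω = 3940.6552×29/16 = 7142.4375 rpm, sense flips to −
signed output speed = -7142.4375 rpm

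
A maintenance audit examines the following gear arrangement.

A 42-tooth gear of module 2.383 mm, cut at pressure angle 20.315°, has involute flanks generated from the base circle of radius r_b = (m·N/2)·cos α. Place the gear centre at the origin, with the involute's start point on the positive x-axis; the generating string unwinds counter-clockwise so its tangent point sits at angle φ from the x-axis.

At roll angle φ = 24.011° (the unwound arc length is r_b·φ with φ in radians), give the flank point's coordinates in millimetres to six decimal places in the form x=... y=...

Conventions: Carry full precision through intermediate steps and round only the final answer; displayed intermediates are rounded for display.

single-mesh involute tooth geometry (42T wheel at module 2.383)
pitch radius r_p = m·N/2 = 2.383·42/2 = 50.043000
base radius r_b = r_p·cos α = 50.043000·cos 20.315° = 46.930229
roll angle φ = 24.011° = 0.41907101 rad
x = r_b·(cos φ + φ·sin φ) = 50.872011
y = r_b·(sin φ − φ·cos φ) = 1.131222

x=50.872011 y=1.131222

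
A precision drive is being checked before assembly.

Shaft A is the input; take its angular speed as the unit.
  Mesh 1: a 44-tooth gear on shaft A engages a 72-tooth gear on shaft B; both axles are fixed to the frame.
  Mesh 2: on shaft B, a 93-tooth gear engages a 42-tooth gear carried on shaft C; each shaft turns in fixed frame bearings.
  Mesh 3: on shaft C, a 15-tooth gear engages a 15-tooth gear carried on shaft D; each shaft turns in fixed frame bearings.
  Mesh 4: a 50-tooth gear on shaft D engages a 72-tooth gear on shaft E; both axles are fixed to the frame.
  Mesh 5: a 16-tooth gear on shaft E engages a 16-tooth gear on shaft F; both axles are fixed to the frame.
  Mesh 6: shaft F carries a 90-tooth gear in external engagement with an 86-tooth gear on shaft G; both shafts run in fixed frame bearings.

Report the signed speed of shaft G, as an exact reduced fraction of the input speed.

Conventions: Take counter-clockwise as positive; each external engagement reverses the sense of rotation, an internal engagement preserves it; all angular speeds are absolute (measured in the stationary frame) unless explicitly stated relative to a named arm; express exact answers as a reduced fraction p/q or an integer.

6-mesh fixed-axis compound train (all bearings frame-fixed)
mesh 1 [44T→72T]: |ω|/ω_in = 1×44/72 = 11/18, sense flips to −
mesh 2 [93T→42T]: |ω|/ω_in = (11/18)×93/42 = 341/252, sense flips to +
mesh 3 [15T→15T]: |ω|/ω_in = (341/252)×15/15 = 341/252, sense flips to −
mesh 4 [50T→72T]: |ω|/ω_in = (341/252)×50/72 = 8525/9072, sense flips to +
mesh 5 [16T→16T]: |ω|/ω_in = (8525/9072)×16/16 = 8525/9072, sense flips to −
mesh 6 [90T→86T]: |ω|/ω_in = (8525/9072)×90/86 = 42625/43344, sense flips to +
signed output speed (× input speed) = 42625/43344

42625/43344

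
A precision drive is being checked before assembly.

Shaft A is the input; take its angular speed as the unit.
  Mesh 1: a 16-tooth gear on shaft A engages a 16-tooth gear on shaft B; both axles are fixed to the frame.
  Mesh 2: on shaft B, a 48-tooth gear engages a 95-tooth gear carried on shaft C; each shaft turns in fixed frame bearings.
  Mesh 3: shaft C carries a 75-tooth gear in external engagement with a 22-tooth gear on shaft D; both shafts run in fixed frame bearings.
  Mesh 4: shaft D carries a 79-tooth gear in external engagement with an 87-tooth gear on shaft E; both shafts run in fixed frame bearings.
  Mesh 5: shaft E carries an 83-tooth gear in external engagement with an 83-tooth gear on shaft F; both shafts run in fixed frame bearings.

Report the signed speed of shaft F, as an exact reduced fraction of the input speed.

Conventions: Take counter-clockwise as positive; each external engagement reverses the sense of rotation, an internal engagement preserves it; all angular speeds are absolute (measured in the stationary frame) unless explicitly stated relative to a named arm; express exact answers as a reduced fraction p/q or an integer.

-9480/6061

5-mesh fixed-axis compound train (all bearings frame-fixed)
mesh 1 [16T→16T]: |ω|/ω_in = 1×16/16 = 1, sense flips to −
mesh 2 [48T→95T]: |ω|/ω_in = 1×48/95 = 48/95, sense flips to +
mesh 3 [75T→22T]: |ω|/ω_in = (48/95)×75/22 = 360/209, sense flips to −
mesh 4 [79T→87T]: |ω|/ω_in = (360/209)×79/87 = 9480/6061, sense flips to +
mesh 5 [83T→83T]: |ω|/ω_in = (9480/6061)×83/83 = 9480/6061, sense flips to −
signed output speed (× input speed) = -9480/6061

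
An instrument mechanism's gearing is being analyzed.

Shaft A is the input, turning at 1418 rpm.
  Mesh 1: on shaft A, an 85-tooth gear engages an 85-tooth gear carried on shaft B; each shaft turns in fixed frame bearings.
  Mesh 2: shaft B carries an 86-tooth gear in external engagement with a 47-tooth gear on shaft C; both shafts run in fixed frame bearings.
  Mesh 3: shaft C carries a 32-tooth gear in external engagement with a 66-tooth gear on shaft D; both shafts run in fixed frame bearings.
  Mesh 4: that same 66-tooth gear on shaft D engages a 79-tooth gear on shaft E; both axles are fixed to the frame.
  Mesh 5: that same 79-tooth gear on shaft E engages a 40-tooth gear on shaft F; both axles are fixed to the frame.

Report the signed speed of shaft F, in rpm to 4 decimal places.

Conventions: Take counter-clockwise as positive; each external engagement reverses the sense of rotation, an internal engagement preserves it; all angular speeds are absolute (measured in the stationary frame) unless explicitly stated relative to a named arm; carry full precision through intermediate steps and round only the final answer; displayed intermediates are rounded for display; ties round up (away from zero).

topology: fixed-axis compound train — 5 meshes, A→F
mesh 1 [85T→85T]: ω = 1418.0000×85/85 = 1418.0000 rpm, sense flips to −
mesh 2 [86T→47T]: ω = 1418.0000×86/47 = 2594.6383 rpm, sense flips to +
mesh 3 [32T→66T]: ω = 2594.6383×32/66 = 1258.0064 rpm, sense flips to −
mesh 4 [66T→79T]: ω = 1258.0064×66/79 = 1050.9927 rpm, sense flips to +
mesh 5 [79T→40T]: ω = 1050.9927×79/40 = 2075.7106 rpm, sense flips to −
signed output speed = -2075.7106 rpm

-2075.7106 rpm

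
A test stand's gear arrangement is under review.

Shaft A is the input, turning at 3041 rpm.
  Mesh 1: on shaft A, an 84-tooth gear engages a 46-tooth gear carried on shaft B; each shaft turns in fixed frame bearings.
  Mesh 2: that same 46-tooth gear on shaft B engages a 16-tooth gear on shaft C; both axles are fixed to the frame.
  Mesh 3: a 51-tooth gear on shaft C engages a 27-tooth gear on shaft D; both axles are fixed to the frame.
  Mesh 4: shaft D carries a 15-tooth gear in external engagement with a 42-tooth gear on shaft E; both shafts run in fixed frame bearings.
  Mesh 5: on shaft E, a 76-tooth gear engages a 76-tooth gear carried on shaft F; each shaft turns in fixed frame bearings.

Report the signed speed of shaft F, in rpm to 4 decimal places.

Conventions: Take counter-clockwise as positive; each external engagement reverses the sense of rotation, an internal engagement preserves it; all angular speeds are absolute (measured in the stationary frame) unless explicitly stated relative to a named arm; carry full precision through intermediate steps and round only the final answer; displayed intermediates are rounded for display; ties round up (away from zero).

class = fixed-axis compound train [5 meshes; 5 ratios multiply, 5 sense flips]
mesh 1 [84T→46T]: ω = 3041.0000×84/46 = 5553.1304 rpm, sense flips to −
mesh 2 [46T→16T]: ω = 5553.1304×46/16 = 15965.2500 rpm, sense flips to +
mesh 3 [51T→27T]: ω = 15965.2500×51/27 = 30156.5833 rpm, sense flips to −
mesh 4 [15T→42T]: ω = 30156.5833×15/42 = 10770.2083 rpm, sense flips to +
mesh 5 [76T→76T]: ω = 10770.2083×76/76 = 10770.2083 rpm, sense flips to −
signed output speed = -10770.2083 rpm

-10770.2083 rpm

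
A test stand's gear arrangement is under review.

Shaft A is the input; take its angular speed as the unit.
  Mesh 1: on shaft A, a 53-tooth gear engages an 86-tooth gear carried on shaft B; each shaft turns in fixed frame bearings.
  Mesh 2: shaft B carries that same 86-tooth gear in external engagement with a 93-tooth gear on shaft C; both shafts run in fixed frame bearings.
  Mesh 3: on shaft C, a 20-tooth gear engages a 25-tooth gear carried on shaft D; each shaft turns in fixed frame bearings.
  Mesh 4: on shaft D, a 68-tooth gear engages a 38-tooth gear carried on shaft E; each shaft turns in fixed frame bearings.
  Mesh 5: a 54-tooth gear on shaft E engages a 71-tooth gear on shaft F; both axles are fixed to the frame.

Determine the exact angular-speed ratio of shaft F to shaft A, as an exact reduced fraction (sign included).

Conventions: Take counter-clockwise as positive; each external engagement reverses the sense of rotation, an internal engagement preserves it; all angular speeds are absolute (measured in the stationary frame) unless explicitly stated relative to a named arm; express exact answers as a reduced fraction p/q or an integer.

class = fixed-axis compound train [5 meshes; 5 ratios multiply, 5 sense flips]
mesh 1 [53T→86T]: running ratio 53/86, sense −
mesh 2 [86T→93T]: running ratio 53/93, sense +
mesh 3 [20T→25T]: running ratio 212/465, sense −
mesh 4 [68T→38T]: running ratio 7208/8835, sense +
mesh 5 [54T→71T]: running ratio 129744/209095, sense −
ω_out/ω_in = -129744/209095

-129744/209095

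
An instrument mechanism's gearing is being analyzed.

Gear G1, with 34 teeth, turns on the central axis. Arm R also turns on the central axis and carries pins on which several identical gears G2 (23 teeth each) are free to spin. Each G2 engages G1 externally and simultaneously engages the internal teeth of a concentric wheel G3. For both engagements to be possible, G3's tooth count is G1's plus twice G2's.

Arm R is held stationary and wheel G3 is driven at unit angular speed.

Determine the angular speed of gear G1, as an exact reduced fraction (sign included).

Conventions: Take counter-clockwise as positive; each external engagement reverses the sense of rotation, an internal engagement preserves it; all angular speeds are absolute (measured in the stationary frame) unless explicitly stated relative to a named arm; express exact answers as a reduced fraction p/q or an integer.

-40/17

planetary set (34T centre, 23T on arm, 80T internal) — Willis relation
ring teeth: 34 + 2·23 = 80
34(ω_sun−ω_arm) = −80(ω_ring−ω_arm),  ω_arm = 0, ω_ring = 1
ω_sun = 0 − (80/34)(1−0) = -40/17
exact speed ratio = -40/17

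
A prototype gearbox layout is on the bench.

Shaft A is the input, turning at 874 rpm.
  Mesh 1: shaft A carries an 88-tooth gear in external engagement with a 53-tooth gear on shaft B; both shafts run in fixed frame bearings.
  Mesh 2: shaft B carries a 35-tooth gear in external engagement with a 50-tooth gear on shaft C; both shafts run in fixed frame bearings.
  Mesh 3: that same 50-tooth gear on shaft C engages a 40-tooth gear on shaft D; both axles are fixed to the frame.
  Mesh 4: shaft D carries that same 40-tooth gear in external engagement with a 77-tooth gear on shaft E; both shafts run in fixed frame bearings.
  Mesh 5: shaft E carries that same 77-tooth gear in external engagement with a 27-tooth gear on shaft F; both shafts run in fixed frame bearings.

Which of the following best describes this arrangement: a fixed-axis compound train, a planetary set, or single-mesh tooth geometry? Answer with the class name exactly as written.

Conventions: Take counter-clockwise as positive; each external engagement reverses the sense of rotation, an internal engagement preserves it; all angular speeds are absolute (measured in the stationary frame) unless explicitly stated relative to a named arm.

fixed-axis compound train

class = fixed-axis compound train [5 meshes; 5 ratios multiply, 5 sense flips]
classification: fixed-axis compound train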